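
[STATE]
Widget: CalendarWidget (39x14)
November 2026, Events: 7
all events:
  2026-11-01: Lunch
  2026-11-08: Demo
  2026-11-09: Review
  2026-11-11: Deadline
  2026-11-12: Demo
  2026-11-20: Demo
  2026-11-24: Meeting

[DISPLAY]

             November 2026             
Mo Tu We Th Fr Sa Su                   
                   1*                  
 2  3  4  5  6  7  8*                  
 9* 10 11* 12* 13 14 15                
16 17 18 19 20* 21 22                  
23 24* 25 26 27 28 29                  
30                                     
                                       
                                       
                                       
                                       
                                       
                                       


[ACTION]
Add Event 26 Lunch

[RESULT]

             November 2026             
Mo Tu We Th Fr Sa Su                   
                   1*                  
 2  3  4  5  6  7  8*                  
 9* 10 11* 12* 13 14 15                
16 17 18 19 20* 21 22                  
23 24* 25 26* 27 28 29                 
30                                     
                                       
                                       
                                       
                                       
                                       
                                       


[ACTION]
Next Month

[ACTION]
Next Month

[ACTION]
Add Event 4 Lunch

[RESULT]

              January 2027             
Mo Tu We Th Fr Sa Su                   
             1  2  3                   
 4*  5  6  7  8  9 10                  
11 12 13 14 15 16 17                   
18 19 20 21 22 23 24                   
25 26 27 28 29 30 31                   
                                       
                                       
                                       
                                       
                                       
                                       
                                       


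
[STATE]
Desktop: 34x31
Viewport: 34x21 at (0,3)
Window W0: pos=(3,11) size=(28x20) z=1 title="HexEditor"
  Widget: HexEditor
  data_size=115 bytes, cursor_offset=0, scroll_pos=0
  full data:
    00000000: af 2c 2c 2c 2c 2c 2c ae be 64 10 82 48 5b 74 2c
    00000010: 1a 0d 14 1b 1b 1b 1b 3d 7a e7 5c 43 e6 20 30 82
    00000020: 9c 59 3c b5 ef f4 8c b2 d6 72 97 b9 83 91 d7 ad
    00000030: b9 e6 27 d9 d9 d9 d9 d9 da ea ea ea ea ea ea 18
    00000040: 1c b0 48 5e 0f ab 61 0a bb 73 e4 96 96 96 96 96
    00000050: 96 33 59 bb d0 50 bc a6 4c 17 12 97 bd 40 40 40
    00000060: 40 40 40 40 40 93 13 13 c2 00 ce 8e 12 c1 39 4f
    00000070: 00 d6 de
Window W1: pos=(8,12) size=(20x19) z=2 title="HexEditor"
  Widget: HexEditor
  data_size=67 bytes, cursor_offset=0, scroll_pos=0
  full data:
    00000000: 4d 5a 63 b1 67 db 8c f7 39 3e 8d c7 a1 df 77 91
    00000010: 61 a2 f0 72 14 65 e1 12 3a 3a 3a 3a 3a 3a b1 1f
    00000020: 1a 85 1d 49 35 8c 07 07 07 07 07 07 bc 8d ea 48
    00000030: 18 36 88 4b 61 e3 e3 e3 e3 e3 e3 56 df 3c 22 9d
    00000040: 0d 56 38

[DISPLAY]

                                  
                                  
                                  
                                  
                                  
                                  
                                  
                                  
   ┏━━━━━━━━━━━━━━━━━━━━━━━━━━┓   
   ┃ Hex┏━━━━━━━━━━━━━━━━━━┓  ┃   
   ┠────┃ HexEditor        ┃──┨   
   ┃0000┠──────────────────┨ 2┃   
   ┃0000┃00000000  4D 5a 63┃ 1┃   
   ┃0000┃00000010  61 a2 f0┃ f┃   
   ┃0000┃00000020  1a 85 1d┃ d┃   
   ┃0000┃00000030  18 36 88┃ a┃   
   ┃0000┃00000040  0d 56 38┃ 5┃   
   ┃0000┃                  ┃ 9┃   
   ┃0000┃                  ┃  ┃   
   ┃    ┃                  ┃  ┃   
   ┃    ┃                  ┃  ┃   


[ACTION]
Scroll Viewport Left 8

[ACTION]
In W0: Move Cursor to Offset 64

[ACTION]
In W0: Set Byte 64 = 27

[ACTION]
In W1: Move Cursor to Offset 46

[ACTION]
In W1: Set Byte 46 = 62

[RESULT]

                                  
                                  
                                  
                                  
                                  
                                  
                                  
                                  
   ┏━━━━━━━━━━━━━━━━━━━━━━━━━━┓   
   ┃ Hex┏━━━━━━━━━━━━━━━━━━┓  ┃   
   ┠────┃ HexEditor        ┃──┨   
   ┃0000┠──────────────────┨ 2┃   
   ┃0000┃00000000  4d 5a 63┃ 1┃   
   ┃0000┃00000010  61 a2 f0┃ f┃   
   ┃0000┃00000020  1a 85 1d┃ d┃   
   ┃0000┃00000030  18 36 88┃ a┃   
   ┃0000┃00000040  0d 56 38┃ 5┃   
   ┃0000┃                  ┃ 9┃   
   ┃0000┃                  ┃  ┃   
   ┃    ┃                  ┃  ┃   
   ┃    ┃                  ┃  ┃   


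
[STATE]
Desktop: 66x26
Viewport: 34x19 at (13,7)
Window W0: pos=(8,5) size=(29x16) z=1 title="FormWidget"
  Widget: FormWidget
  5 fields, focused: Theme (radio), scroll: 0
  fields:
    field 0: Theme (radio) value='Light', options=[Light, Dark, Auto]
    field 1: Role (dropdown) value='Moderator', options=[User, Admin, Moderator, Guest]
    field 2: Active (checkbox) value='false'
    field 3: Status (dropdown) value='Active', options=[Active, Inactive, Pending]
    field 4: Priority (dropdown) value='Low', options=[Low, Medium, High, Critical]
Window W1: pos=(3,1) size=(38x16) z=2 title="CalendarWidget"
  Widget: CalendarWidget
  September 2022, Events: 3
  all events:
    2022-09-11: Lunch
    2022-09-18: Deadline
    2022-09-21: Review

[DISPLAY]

 8  9 10 11*               ┃      
15 16 17 18*               ┃      
 22 23 24 25               ┃      
29 30                      ┃      
                           ┃      
                           ┃      
                           ┃      
                           ┃      
                           ┃      
━━━━━━━━━━━━━━━━━━━━━━━━━━━┛      
                       ┃          
                       ┃          
                       ┃          
━━━━━━━━━━━━━━━━━━━━━━━┛          
                                  
                                  
                                  
                                  
                                  


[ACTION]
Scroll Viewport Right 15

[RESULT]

            ┃                     
            ┃                     
            ┃                     
            ┃                     
            ┃                     
            ┃                     
            ┃                     
            ┃                     
            ┃                     
━━━━━━━━━━━━┛                     
        ┃                         
        ┃                         
        ┃                         
━━━━━━━━┛                         
                                  
                                  
                                  
                                  
                                  


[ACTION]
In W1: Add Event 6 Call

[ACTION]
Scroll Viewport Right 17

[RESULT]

        ┃                         
        ┃                         
        ┃                         
        ┃                         
        ┃                         
        ┃                         
        ┃                         
        ┃                         
        ┃                         
━━━━━━━━┛                         
    ┃                             
    ┃                             
    ┃                             
━━━━┛                             
                                  
                                  
                                  
                                  
                                  


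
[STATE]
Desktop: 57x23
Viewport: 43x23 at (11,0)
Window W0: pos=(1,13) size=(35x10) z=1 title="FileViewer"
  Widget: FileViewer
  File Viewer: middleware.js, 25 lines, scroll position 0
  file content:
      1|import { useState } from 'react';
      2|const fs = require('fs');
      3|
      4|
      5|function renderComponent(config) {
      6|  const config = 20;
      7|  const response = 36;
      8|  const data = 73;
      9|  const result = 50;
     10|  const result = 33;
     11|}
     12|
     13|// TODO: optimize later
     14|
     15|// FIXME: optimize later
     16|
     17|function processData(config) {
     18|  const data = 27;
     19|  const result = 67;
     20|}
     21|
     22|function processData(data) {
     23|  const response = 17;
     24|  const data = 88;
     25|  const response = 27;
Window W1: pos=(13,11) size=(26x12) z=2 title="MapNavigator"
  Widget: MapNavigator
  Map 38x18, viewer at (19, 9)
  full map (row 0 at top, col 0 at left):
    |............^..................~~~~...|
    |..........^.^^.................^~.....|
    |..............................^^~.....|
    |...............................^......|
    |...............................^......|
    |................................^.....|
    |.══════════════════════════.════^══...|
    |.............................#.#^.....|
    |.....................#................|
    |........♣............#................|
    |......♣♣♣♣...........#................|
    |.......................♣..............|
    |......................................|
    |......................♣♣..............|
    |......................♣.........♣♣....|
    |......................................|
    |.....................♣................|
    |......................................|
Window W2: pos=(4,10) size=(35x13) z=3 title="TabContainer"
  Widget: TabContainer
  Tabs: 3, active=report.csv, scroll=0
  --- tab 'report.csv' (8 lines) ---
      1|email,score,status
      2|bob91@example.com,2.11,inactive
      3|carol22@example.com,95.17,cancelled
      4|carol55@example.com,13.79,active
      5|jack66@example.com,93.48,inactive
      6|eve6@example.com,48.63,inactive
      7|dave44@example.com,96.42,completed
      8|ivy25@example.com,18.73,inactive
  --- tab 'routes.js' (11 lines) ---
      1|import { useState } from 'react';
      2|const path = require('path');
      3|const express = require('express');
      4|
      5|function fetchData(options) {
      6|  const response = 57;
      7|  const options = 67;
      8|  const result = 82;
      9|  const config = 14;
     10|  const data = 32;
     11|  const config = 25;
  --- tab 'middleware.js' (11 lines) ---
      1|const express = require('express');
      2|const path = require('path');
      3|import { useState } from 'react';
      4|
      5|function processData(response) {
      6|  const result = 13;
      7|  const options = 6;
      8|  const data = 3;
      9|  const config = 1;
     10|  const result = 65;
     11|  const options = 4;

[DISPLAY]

                                           
                                           
                                           
                                           
                                           
                                           
                                           
                                           
                                           
                                           
━━━━━━━━━━━━━━━━━━━━━━━━━━━┓               
ntainer                    ┃               
───────────────────────────┨               
t.csv]│ routes.js │ middlew┃               
───────────────────────────┃               
score,status               ┃               
example.com,2.11,inactive  ┃               
2@example.com,95.17,cancell┃               
5@example.com,13.79,active ┃               
@example.com,93.48,inactive┃               
xample.com,48.63,inactive  ┃               
@example.com,96.42,complete┃               
━━━━━━━━━━━━━━━━━━━━━━━━━━━┛               


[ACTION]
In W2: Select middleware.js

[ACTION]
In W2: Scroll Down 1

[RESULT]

                                           
                                           
                                           
                                           
                                           
                                           
                                           
                                           
                                           
                                           
━━━━━━━━━━━━━━━━━━━━━━━━━━━┓               
ntainer                    ┃               
───────────────────────────┨               
t.csv │ routes.js │[middlew┃               
───────────────────────────┃               
path = require('path');    ┃               
 { useState } from 'react';┃               
                           ┃               
on processData(response) { ┃               
t result = 13;             ┃               
t options = 6;             ┃               
t data = 3;                ┃               
━━━━━━━━━━━━━━━━━━━━━━━━━━━┛               


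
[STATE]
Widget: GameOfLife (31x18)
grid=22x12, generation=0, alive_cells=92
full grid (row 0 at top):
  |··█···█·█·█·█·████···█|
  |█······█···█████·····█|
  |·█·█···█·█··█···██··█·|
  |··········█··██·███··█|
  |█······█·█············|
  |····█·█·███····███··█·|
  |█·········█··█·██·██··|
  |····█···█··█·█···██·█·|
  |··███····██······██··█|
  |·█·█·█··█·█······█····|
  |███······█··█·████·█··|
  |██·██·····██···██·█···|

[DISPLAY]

Gen: 0                         
··█···█·█·█·█·████···█         
█······█···█████·····█         
·█·█···█·█··█···██··█·         
··········█··██·███··█         
█······█·█············         
····█·█·███····███··█·         
█·········█··█·██·██··         
····█···█··█·█···██·█·         
··███····██······██··█         
·█·█·█··█·█······█····         
███······█··█·████·█··         
██·██·····██···██·█···         
                               
                               
                               
                               
                               


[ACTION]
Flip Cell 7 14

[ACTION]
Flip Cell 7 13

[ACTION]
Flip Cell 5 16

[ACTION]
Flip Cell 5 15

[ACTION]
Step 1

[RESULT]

Gen: 1                         
·······█····█···█·····         
·██···██·██·········██         
········█·█·······█·██         
·········██··█·██·█···         
·······█········█·█···         
·······██·█·····████··         
·····█·██·██··███···█·         
····█······█··██····█·         
··█··█··█·██····█··█··         
█·······█·██···█······         
·········█····█·······         
█··█······██··█···█···         
                               
                               
                               
                               
                               


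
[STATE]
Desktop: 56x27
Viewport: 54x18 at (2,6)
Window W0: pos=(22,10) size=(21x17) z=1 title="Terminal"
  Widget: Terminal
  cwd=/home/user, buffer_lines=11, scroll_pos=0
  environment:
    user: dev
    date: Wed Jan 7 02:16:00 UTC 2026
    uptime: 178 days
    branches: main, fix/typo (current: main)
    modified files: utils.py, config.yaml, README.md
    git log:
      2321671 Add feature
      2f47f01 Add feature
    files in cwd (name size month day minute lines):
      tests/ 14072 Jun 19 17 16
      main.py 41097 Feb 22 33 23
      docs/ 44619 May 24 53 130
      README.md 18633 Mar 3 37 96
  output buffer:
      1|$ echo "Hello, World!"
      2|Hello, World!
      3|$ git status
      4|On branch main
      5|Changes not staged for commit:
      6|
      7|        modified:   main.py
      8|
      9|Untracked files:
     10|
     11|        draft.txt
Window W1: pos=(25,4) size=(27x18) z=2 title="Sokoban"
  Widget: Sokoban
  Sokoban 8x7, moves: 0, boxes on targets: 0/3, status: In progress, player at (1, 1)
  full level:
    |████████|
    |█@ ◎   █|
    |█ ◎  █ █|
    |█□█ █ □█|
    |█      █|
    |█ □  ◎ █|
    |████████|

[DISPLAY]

                       ┠─────────────────────────┨    
                       ┃████████                 ┃    
                       ┃█@ ◎   █                 ┃    
                       ┃█ ◎  █ █                 ┃    
                    ┏━━┃█□█ █ □█                 ┃    
                    ┃ T┃█      █                 ┃    
                    ┠──┃█ □  ◎ █                 ┃    
                    ┃$ ┃████████                 ┃    
                    ┃He┃Moves: 0  0/3            ┃    
                    ┃$ ┃                         ┃    
                    ┃On┃                         ┃    
                    ┃Ch┃                         ┃    
                    ┃  ┃                         ┃    
                    ┃  ┃                         ┃    
                    ┃  ┃                         ┃    
                    ┃Un┗━━━━━━━━━━━━━━━━━━━━━━━━━┛    
                    ┃                   ┃             
                    ┃        draft.txt  ┃             


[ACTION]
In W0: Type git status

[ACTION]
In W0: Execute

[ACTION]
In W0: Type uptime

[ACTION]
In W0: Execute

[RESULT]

                       ┠─────────────────────────┨    
                       ┃████████                 ┃    
                       ┃█@ ◎   █                 ┃    
                       ┃█ ◎  █ █                 ┃    
                    ┏━━┃█□█ █ □█                 ┃    
                    ┃ T┃█      █                 ┃    
                    ┠──┃█ □  ◎ █                 ┃    
                    ┃Un┃████████                 ┃    
                    ┃  ┃Moves: 0  0/3            ┃    
                    ┃  ┃                         ┃    
                    ┃$ ┃                         ┃    
                    ┃On┃                         ┃    
                    ┃Ch┃                         ┃    
                    ┃  ┃                         ┃    
                    ┃  ┃                         ┃    
                    ┃  ┗━━━━━━━━━━━━━━━━━━━━━━━━━┛    
                    ┃        modified:  ┃             
                    ┃$ uptime           ┃             


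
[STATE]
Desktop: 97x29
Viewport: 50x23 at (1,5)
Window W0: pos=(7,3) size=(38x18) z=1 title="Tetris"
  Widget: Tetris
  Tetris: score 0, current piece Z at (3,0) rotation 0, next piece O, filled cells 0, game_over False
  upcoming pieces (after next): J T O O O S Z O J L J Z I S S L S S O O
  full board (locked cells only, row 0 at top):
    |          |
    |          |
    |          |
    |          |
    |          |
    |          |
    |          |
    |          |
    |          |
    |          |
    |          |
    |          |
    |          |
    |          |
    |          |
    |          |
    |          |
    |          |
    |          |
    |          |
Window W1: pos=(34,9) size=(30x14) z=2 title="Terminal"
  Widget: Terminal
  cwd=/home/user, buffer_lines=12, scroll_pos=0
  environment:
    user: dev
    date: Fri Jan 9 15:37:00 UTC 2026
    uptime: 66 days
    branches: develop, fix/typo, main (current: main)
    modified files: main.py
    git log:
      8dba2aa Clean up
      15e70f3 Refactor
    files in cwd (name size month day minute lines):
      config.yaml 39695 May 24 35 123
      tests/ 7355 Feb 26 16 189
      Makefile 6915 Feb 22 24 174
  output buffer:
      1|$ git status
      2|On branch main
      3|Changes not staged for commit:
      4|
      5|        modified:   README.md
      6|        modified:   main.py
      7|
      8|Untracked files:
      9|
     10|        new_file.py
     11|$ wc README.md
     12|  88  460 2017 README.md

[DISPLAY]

      ┠────────────────────────────────────┨      
      ┃          │Next:                    ┃      
      ┃          │▓▓                       ┃      
      ┃          │▓▓                       ┃      
      ┃          │               ┏━━━━━━━━━━━━━━━━
      ┃          │               ┃ Terminal       
      ┃          │               ┠────────────────
      ┃          │Score:         ┃$ git status    
      ┃          │0              ┃On branch main  
      ┃          │               ┃Changes not stag
      ┃          │               ┃                
      ┃          │               ┃        modified
      ┃          │               ┃        modified
      ┃          │               ┃                
      ┃          │               ┃Untracked files:
      ┗━━━━━━━━━━━━━━━━━━━━━━━━━━┃                
                                 ┃        new_file
                                 ┗━━━━━━━━━━━━━━━━
                                                  
                                                  
                                                  
                                                  
                                                  


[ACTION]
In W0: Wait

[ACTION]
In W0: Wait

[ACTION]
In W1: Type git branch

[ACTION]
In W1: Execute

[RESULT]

      ┠────────────────────────────────────┨      
      ┃          │Next:                    ┃      
      ┃          │▓▓                       ┃      
      ┃          │▓▓                       ┃      
      ┃          │               ┏━━━━━━━━━━━━━━━━
      ┃          │               ┃ Terminal       
      ┃          │               ┠────────────────
      ┃          │Score:         ┃Untracked files:
      ┃          │0              ┃                
      ┃          │               ┃        new_file
      ┃          │               ┃$ wc README.md  
      ┃          │               ┃  88  460 2017 R
      ┃          │               ┃$ git branch    
      ┃          │               ┃  develop       
      ┃          │               ┃  fix/typo      
      ┗━━━━━━━━━━━━━━━━━━━━━━━━━━┃* main          
                                 ┃$ █             
                                 ┗━━━━━━━━━━━━━━━━
                                                  
                                                  
                                                  
                                                  
                                                  


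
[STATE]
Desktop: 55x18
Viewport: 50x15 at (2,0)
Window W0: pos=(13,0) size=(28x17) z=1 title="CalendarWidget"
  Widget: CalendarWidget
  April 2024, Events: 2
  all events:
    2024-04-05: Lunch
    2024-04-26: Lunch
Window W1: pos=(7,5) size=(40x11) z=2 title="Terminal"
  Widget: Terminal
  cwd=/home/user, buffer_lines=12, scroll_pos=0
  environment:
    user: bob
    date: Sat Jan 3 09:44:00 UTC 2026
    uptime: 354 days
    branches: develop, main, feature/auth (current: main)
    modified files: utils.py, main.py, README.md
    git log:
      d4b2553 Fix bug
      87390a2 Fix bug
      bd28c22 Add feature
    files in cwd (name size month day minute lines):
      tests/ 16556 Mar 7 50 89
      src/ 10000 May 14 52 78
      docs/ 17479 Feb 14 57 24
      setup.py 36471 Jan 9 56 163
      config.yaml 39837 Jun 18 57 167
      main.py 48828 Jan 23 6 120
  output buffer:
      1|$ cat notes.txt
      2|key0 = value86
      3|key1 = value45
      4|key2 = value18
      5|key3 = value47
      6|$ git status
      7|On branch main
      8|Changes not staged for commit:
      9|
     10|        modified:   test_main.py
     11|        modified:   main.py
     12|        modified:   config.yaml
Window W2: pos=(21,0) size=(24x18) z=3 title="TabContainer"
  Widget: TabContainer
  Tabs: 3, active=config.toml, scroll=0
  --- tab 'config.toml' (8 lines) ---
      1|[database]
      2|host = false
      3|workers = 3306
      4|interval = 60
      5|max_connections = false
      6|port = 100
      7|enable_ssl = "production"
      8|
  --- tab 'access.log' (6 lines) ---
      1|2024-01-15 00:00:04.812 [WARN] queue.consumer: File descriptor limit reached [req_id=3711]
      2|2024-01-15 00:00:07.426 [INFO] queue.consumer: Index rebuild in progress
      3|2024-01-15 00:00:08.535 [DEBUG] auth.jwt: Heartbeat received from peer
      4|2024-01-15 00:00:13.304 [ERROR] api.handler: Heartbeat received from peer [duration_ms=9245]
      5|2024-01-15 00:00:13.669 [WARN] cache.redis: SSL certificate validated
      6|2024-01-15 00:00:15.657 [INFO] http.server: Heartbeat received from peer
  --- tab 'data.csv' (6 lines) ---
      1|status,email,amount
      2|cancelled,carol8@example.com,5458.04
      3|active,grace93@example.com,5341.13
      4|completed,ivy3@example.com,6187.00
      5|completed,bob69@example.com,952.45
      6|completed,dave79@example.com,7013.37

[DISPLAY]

           ┏━━━━━━━┏━━━━━━━━━━━━━━━━━━━━━━┓       
           ┃ Calend┃ TabContainer         ┃       
           ┠───────┠──────────────────────┨       
           ┃       ┃[config.toml]│ access.┃       
           ┃Mo Tu W┃──────────────────────┃       
     ┏━━━━━━━━━━━━━┃[database]            ┃━┓     
     ┃ Terminal    ┃host = false          ┃ ┃     
     ┠─────────────┃workers = 3306        ┃─┨     
     ┃$ cat notes.t┃interval = 60         ┃ ┃     
     ┃key0 = value8┃max_connections = fals┃ ┃     
     ┃key1 = value4┃port = 100            ┃ ┃     
     ┃key2 = value1┃enable_ssl = "producti┃ ┃     
     ┃key3 = value4┃                      ┃ ┃     
     ┃$ git status ┃                      ┃ ┃     
     ┃On branch mai┃                      ┃ ┃     


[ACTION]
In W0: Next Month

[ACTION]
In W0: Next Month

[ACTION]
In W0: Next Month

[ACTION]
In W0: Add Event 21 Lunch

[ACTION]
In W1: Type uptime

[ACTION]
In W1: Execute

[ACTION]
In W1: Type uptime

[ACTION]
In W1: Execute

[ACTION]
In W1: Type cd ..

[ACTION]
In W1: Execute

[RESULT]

           ┏━━━━━━━┏━━━━━━━━━━━━━━━━━━━━━━┓       
           ┃ Calend┃ TabContainer         ┃       
           ┠───────┠──────────────────────┨       
           ┃       ┃[config.toml]│ access.┃       
           ┃Mo Tu W┃──────────────────────┃       
     ┏━━━━━━━━━━━━━┃[database]            ┃━┓     
     ┃ Terminal    ┃host = false          ┃ ┃     
     ┠─────────────┃workers = 3306        ┃─┨     
     ┃$ uptime     ┃interval = 60         ┃ ┃     
     ┃ 10:00  up 35┃max_connections = fals┃ ┃     
     ┃$ uptime     ┃port = 100            ┃ ┃     
     ┃ 10:00  up 35┃enable_ssl = "producti┃ ┃     
     ┃$ cd ..      ┃                      ┃ ┃     
     ┃             ┃                      ┃ ┃     
     ┃$ █          ┃                      ┃ ┃     


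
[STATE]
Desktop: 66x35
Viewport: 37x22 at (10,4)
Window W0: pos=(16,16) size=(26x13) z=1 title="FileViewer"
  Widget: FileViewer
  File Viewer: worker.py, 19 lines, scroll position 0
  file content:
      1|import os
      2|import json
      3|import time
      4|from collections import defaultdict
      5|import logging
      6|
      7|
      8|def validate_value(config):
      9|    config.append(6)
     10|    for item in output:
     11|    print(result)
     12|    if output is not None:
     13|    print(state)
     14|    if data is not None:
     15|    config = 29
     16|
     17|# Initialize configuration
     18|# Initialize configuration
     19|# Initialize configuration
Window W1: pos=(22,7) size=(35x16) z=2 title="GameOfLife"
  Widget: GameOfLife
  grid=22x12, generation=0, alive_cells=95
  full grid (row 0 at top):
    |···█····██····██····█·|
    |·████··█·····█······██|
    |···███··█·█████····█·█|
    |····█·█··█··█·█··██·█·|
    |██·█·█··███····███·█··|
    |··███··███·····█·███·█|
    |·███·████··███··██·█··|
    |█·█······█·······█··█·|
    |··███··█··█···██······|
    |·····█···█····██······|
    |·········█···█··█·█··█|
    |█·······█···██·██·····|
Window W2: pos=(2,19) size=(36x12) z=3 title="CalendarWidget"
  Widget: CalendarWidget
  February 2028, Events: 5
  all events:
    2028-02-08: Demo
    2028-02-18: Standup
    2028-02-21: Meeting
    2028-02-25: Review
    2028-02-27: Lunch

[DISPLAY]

                                     
                                     
                                     
            ┏━━━━━━━━━━━━━━━━━━━━━━━━
            ┃ GameOfLife             
            ┠────────────────────────
            ┃Gen: 0                  
            ┃···█····██····██····█·  
            ┃·████··█·····█······██  
            ┃···███··█·█████····█·█  
            ┃····█·█··█··█·█··██·█·  
            ┃██·█·█··███····███·█··  
      ┏━━━━━┃··███··███·····█·███·█  
      ┃ File┃·███·████··███··██·█··  
      ┠─────┃█·█······█·······█··█·  
━━━━━━━━━━━━━━━━━━━━━━━━━━━┓█······  
arWidget                   ┃█······  
───────────────────────────┨·█·█··█  
   February 2028           ┃━━━━━━━━━
e Th Fr Sa Su              ┃  ░┃     
2  3  4  5  6              ┃  ░┃     
 9 10 11 12 13             ┃  ░┃     


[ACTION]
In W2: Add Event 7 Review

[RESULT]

                                     
                                     
                                     
            ┏━━━━━━━━━━━━━━━━━━━━━━━━
            ┃ GameOfLife             
            ┠────────────────────────
            ┃Gen: 0                  
            ┃···█····██····██····█·  
            ┃·████··█·····█······██  
            ┃···███··█·█████····█·█  
            ┃····█·█··█··█·█··██·█·  
            ┃██·█·█··███····███·█··  
      ┏━━━━━┃··███··███·····█·███·█  
      ┃ File┃·███·████··███··██·█··  
      ┠─────┃█·█······█·······█··█·  
━━━━━━━━━━━━━━━━━━━━━━━━━━━┓█······  
arWidget                   ┃█······  
───────────────────────────┨·█·█··█  
   February 2028           ┃━━━━━━━━━
e Th Fr Sa Su              ┃  ░┃     
2  3  4  5  6              ┃  ░┃     
  9 10 11 12 13            ┃  ░┃     


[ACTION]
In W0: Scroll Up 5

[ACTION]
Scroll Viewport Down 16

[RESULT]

            ┃···███··█·█████····█·█  
            ┃····█·█··█··█·█··██·█·  
            ┃██·█·█··███····███·█··  
      ┏━━━━━┃··███··███·····█·███·█  
      ┃ File┃·███·████··███··██·█··  
      ┠─────┃█·█······█·······█··█·  
━━━━━━━━━━━━━━━━━━━━━━━━━━━┓█······  
arWidget                   ┃█······  
───────────────────────────┨·█·█··█  
   February 2028           ┃━━━━━━━━━
e Th Fr Sa Su              ┃  ░┃     
2  3  4  5  6              ┃  ░┃     
  9 10 11 12 13            ┃  ░┃     
6 17 18* 19 20             ┃nf░┃     
23 24 25* 26 27*           ┃  ▼┃     
                           ┃━━━┛     
                           ┃         
━━━━━━━━━━━━━━━━━━━━━━━━━━━┛         
                                     
                                     
                                     
                                     


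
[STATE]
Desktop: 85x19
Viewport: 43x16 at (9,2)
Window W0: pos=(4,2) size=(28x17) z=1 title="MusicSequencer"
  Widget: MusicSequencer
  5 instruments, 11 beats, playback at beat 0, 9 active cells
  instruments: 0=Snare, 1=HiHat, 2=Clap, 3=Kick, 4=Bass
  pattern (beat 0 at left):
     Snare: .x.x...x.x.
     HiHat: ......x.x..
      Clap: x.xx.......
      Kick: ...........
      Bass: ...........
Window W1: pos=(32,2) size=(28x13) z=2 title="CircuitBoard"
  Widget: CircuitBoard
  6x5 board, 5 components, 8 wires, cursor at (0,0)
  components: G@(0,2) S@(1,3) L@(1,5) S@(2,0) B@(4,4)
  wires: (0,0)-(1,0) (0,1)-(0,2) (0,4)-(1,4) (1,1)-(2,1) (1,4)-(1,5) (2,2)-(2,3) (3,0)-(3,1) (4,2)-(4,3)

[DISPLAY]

━━━━━━━━━━━━━━━━━━━━━━┓┏━━━━━━━━━━━━━━━━━━━
icSequencer           ┃┃ CircuitBoard      
──────────────────────┨┠───────────────────
  ▼1234567890         ┃┃   0 1 2 3 4 5     
re·█·█···█·█·         ┃┃0  [.]  · ─ G      
at······█·█··         ┃┃    │              
ap█·██·······         ┃┃1   ·   ·       S  
ck···········         ┃┃        │          
ss···········         ┃┃2   S   ·   · ─ ·  
                      ┃┃                   
                      ┃┃3   · ─ ·          
                      ┃┃                   
                      ┃┗━━━━━━━━━━━━━━━━━━━
                      ┃                    
                      ┃                    
                      ┃                    


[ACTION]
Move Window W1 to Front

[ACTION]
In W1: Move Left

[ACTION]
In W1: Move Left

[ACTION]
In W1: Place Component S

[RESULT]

━━━━━━━━━━━━━━━━━━━━━━┓┏━━━━━━━━━━━━━━━━━━━
icSequencer           ┃┃ CircuitBoard      
──────────────────────┨┠───────────────────
  ▼1234567890         ┃┃   0 1 2 3 4 5     
re·█·█···█·█·         ┃┃0  [S]  · ─ G      
at······█·█··         ┃┃    │              
ap█·██·······         ┃┃1   ·   ·       S  
ck···········         ┃┃        │          
ss···········         ┃┃2   S   ·   · ─ ·  
                      ┃┃                   
                      ┃┃3   · ─ ·          
                      ┃┃                   
                      ┃┗━━━━━━━━━━━━━━━━━━━
                      ┃                    
                      ┃                    
                      ┃                    


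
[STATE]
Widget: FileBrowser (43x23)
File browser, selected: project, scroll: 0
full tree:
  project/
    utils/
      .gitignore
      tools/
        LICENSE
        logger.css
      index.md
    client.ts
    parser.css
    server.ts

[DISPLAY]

> [-] project/                             
    [+] utils/                             
    client.ts                              
    parser.css                             
    server.ts                              
                                           
                                           
                                           
                                           
                                           
                                           
                                           
                                           
                                           
                                           
                                           
                                           
                                           
                                           
                                           
                                           
                                           
                                           


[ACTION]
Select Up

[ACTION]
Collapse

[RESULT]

> [+] project/                             
                                           
                                           
                                           
                                           
                                           
                                           
                                           
                                           
                                           
                                           
                                           
                                           
                                           
                                           
                                           
                                           
                                           
                                           
                                           
                                           
                                           
                                           


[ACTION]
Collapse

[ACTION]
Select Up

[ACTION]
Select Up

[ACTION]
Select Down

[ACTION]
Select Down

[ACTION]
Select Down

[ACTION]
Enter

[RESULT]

> [-] project/                             
    [+] utils/                             
    client.ts                              
    parser.css                             
    server.ts                              
                                           
                                           
                                           
                                           
                                           
                                           
                                           
                                           
                                           
                                           
                                           
                                           
                                           
                                           
                                           
                                           
                                           
                                           
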